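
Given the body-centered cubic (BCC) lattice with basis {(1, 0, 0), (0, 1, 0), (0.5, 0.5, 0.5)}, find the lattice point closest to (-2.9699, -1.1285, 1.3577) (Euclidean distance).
(-3, -1, 1)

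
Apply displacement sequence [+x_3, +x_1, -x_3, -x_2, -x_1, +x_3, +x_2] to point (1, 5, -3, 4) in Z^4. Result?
(1, 5, -2, 4)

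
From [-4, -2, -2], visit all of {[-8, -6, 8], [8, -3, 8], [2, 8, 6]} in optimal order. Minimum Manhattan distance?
56
(one optimal route: (-4, -2, -2) → (-8, -6, 8) → (8, -3, 8) → (2, 8, 6))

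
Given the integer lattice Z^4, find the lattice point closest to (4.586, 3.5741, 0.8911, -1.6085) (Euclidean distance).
(5, 4, 1, -2)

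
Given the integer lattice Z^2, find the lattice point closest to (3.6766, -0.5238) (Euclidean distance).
(4, -1)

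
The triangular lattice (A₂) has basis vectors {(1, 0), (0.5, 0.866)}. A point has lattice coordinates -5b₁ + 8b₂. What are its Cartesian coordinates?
(-1, 6.928)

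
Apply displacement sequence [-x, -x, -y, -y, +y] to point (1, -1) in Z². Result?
(-1, -2)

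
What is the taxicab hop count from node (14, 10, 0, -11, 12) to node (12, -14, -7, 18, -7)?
81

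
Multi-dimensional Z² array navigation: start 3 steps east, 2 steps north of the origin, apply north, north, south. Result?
(3, 3)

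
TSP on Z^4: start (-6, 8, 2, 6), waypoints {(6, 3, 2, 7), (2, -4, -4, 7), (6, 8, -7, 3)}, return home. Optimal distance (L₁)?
82
(one optimal route: (-6, 8, 2, 6) → (6, 3, 2, 7) → (2, -4, -4, 7) → (6, 8, -7, 3) → (-6, 8, 2, 6))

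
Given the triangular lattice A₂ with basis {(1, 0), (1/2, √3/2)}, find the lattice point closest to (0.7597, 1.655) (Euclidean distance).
(1, 1.732)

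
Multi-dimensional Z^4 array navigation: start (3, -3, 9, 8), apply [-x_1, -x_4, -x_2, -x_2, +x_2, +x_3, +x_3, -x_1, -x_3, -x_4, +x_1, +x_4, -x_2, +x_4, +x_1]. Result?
(3, -5, 10, 8)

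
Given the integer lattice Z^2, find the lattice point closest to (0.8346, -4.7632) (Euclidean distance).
(1, -5)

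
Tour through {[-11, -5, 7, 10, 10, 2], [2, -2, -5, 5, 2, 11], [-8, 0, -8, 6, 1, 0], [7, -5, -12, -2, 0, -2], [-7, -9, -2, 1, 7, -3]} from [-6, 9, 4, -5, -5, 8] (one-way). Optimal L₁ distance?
184
(one optimal route: (-6, 9, 4, -5, -5, 8) → (2, -2, -5, 5, 2, 11) → (-8, 0, -8, 6, 1, 0) → (7, -5, -12, -2, 0, -2) → (-7, -9, -2, 1, 7, -3) → (-11, -5, 7, 10, 10, 2))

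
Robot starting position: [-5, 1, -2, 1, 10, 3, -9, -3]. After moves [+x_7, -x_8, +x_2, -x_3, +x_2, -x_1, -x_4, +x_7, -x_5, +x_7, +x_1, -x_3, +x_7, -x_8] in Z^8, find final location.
(-5, 3, -4, 0, 9, 3, -5, -5)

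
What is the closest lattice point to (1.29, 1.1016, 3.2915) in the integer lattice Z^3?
(1, 1, 3)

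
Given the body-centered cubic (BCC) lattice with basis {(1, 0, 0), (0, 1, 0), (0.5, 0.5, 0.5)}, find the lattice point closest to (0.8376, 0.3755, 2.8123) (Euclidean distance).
(1, 0, 3)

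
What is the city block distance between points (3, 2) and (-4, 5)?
10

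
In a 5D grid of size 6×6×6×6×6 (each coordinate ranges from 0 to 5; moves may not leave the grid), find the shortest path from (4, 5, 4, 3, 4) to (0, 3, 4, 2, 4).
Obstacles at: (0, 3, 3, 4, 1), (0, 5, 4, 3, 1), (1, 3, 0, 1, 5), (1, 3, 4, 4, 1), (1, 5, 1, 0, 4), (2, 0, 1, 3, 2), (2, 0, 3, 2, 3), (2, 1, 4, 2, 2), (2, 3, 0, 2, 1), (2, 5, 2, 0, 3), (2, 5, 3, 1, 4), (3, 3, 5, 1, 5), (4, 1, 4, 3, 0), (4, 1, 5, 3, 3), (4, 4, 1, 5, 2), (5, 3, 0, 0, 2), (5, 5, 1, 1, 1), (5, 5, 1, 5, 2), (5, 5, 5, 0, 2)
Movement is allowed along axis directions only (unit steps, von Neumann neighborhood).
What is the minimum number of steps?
7
(one shortest path: (4, 5, 4, 3, 4) → (3, 5, 4, 3, 4) → (2, 5, 4, 3, 4) → (1, 5, 4, 3, 4) → (0, 5, 4, 3, 4) → (0, 4, 4, 3, 4) → (0, 3, 4, 3, 4) → (0, 3, 4, 2, 4))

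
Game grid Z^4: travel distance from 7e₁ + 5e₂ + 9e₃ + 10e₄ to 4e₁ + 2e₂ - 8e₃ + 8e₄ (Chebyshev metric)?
17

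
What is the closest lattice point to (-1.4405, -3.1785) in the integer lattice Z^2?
(-1, -3)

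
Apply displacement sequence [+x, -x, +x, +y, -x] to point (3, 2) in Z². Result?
(3, 3)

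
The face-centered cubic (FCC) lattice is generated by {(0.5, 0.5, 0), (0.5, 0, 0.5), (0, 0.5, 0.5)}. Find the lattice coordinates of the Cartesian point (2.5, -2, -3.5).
4b₁ + b₂ - 8b₃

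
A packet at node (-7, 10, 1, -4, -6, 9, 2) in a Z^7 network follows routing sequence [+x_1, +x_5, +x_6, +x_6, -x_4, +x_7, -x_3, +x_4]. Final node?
(-6, 10, 0, -4, -5, 11, 3)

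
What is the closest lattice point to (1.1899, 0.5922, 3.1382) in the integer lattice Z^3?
(1, 1, 3)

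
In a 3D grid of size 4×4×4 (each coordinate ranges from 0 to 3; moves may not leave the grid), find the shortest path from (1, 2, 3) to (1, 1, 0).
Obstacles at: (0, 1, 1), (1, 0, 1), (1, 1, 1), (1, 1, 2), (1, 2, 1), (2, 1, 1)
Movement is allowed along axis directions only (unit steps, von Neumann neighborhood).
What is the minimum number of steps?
6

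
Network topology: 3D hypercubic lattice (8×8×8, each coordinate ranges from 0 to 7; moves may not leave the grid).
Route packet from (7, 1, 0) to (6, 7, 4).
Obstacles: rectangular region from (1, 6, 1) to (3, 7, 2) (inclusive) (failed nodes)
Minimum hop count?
11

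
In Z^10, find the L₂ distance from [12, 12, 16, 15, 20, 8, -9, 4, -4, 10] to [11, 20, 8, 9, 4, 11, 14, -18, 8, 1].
40.8412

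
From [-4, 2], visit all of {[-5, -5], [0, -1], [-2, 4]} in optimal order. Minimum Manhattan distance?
20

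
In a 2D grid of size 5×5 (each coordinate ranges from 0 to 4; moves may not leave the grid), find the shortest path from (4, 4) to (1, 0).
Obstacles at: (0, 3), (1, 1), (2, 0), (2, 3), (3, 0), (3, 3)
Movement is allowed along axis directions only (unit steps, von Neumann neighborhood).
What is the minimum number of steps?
9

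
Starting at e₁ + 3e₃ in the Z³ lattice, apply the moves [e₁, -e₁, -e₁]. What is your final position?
(0, 0, 3)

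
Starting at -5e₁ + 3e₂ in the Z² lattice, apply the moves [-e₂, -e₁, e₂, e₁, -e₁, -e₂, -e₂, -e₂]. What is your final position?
(-6, 0)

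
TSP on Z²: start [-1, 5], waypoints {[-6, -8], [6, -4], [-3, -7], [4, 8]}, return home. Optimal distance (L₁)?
56
(one optimal route: (-1, 5) → (-6, -8) → (-3, -7) → (6, -4) → (4, 8) → (-1, 5))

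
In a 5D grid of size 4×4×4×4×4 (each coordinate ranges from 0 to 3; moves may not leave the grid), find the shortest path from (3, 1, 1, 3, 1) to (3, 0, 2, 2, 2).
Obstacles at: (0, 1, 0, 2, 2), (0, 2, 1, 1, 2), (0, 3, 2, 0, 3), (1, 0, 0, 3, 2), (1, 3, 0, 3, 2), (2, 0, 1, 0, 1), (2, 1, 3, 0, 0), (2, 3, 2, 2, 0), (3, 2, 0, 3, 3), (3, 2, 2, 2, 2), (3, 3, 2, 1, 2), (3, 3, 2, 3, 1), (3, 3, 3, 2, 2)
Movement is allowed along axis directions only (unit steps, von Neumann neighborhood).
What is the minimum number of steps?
4
(one shortest path: (3, 1, 1, 3, 1) → (3, 0, 1, 3, 1) → (3, 0, 2, 3, 1) → (3, 0, 2, 2, 1) → (3, 0, 2, 2, 2))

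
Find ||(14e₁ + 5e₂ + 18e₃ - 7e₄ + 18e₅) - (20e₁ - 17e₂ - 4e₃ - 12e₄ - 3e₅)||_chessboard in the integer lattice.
22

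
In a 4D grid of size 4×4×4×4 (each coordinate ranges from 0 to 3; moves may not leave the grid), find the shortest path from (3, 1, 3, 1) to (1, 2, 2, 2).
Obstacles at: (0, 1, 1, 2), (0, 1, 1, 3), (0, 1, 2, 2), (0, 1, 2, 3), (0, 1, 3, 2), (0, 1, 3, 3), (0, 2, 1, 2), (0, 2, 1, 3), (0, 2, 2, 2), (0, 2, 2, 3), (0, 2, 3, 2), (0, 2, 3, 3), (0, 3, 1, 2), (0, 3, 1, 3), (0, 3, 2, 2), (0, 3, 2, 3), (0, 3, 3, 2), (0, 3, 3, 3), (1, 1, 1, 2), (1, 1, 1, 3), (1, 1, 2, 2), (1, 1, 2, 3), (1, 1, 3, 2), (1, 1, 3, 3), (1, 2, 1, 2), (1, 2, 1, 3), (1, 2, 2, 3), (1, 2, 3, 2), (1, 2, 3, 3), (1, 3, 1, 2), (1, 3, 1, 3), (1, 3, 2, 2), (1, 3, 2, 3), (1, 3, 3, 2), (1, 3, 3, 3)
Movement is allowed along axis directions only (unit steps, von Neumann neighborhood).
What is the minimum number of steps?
5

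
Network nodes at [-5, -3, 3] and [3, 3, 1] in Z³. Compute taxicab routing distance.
16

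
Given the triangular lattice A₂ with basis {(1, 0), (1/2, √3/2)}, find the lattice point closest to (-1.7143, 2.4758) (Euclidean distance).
(-1.5, 2.598)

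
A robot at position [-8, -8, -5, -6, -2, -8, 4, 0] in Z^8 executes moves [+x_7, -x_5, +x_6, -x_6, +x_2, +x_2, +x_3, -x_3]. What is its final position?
(-8, -6, -5, -6, -3, -8, 5, 0)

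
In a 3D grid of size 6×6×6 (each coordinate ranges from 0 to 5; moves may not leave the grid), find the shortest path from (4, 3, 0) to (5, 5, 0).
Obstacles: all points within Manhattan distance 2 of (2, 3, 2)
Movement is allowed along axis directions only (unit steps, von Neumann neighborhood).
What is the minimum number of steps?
3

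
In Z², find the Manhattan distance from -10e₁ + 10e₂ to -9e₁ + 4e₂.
7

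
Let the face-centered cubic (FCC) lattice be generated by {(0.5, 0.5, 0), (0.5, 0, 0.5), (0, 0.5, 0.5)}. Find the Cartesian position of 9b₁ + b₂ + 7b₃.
(5, 8, 4)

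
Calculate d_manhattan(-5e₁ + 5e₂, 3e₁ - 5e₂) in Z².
18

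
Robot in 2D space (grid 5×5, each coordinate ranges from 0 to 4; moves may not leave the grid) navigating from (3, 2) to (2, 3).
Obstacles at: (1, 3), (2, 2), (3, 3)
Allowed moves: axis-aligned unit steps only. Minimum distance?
6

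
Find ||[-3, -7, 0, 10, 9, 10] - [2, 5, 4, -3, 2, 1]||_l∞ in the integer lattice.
13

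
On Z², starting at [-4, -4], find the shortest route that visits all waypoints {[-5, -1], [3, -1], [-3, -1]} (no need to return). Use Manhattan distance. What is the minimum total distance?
12
(one optimal route: (-4, -4) → (-5, -1) → (-3, -1) → (3, -1))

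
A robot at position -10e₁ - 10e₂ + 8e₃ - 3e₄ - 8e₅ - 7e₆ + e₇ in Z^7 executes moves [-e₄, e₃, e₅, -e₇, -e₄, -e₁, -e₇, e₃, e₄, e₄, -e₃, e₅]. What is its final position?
(-11, -10, 9, -3, -6, -7, -1)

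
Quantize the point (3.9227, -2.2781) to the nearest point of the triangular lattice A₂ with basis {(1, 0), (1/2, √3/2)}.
(3.5, -2.598)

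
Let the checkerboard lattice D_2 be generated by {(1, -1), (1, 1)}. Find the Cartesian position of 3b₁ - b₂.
(2, -4)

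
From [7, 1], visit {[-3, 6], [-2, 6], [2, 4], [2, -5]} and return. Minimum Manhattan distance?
42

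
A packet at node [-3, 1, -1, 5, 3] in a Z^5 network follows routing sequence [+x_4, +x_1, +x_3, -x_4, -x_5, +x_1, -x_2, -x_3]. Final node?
(-1, 0, -1, 5, 2)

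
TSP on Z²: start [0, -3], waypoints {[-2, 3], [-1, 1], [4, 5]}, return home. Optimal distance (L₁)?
28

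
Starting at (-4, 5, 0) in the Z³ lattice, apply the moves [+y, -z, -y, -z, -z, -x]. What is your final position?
(-5, 5, -3)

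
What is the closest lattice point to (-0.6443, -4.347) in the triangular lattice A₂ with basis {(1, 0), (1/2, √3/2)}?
(-0.5, -4.33)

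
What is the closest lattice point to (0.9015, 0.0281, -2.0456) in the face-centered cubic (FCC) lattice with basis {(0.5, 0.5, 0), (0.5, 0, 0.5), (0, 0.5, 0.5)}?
(1, 0, -2)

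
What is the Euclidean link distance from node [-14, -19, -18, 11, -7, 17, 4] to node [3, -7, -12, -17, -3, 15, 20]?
39.1024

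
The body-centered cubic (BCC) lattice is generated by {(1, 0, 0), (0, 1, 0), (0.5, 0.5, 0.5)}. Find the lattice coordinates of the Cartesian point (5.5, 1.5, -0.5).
6b₁ + 2b₂ - b₃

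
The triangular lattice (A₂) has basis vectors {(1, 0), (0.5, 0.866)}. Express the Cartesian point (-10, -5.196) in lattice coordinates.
-7b₁ - 6b₂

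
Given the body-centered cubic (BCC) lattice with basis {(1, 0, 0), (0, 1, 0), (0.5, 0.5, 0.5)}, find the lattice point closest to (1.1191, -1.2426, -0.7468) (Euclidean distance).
(1, -1, -1)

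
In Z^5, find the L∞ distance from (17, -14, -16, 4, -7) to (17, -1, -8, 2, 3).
13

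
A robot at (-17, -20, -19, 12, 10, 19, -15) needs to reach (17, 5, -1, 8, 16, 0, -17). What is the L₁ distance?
108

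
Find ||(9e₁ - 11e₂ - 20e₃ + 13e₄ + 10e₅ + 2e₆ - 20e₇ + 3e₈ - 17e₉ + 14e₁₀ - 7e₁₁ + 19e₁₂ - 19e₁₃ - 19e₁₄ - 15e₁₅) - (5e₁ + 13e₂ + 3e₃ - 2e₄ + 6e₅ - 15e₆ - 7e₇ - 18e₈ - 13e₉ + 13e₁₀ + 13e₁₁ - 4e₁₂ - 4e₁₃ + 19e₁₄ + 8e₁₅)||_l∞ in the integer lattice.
38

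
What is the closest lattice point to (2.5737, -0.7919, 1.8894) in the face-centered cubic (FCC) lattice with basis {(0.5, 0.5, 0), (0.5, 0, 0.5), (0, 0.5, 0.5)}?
(2.5, -0.5, 2)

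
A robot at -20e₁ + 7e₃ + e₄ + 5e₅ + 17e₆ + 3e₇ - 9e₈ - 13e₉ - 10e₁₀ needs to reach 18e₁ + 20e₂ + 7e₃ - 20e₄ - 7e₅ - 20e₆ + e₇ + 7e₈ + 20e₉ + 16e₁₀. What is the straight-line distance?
76.3086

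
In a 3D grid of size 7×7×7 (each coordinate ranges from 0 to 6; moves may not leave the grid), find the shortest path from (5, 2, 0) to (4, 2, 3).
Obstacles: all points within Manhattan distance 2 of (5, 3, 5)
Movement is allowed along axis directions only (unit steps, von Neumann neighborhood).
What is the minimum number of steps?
4
(one shortest path: (5, 2, 0) → (4, 2, 0) → (4, 2, 1) → (4, 2, 2) → (4, 2, 3))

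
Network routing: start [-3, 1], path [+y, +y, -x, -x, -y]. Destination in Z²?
(-5, 2)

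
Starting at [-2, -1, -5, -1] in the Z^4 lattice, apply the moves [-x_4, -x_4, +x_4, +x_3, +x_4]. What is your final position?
(-2, -1, -4, -1)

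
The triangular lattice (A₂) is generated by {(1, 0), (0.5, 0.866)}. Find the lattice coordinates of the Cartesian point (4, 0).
4b₁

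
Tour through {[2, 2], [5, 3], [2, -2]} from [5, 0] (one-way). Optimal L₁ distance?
11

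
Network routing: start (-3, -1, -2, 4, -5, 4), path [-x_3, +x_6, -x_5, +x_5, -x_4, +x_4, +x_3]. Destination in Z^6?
(-3, -1, -2, 4, -5, 5)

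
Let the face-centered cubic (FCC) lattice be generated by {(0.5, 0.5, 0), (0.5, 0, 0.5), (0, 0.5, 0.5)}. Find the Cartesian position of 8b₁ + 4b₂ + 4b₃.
(6, 6, 4)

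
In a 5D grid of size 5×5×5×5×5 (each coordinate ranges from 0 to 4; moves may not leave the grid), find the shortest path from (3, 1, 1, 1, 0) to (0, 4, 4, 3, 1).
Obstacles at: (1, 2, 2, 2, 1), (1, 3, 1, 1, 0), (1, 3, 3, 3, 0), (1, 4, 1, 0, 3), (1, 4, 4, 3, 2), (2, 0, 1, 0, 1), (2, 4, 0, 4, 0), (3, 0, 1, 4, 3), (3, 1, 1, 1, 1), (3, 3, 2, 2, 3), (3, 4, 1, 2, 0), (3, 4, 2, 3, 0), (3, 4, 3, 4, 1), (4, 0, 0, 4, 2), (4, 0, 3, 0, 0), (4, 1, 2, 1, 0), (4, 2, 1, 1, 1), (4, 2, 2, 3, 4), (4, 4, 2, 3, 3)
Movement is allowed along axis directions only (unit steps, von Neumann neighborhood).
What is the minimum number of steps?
12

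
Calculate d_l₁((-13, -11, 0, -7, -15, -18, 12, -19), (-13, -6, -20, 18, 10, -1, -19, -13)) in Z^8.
129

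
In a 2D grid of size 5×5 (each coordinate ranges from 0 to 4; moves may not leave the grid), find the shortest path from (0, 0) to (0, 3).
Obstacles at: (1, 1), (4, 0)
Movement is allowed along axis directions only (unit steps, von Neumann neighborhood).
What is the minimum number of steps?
3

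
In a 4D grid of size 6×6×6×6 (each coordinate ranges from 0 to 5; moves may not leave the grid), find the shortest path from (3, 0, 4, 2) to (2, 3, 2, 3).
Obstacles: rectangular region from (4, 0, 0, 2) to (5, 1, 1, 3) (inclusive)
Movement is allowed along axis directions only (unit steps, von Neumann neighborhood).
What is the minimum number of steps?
7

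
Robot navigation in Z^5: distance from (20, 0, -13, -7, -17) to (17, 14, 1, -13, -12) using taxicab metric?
42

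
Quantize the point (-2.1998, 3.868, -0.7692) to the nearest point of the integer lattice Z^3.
(-2, 4, -1)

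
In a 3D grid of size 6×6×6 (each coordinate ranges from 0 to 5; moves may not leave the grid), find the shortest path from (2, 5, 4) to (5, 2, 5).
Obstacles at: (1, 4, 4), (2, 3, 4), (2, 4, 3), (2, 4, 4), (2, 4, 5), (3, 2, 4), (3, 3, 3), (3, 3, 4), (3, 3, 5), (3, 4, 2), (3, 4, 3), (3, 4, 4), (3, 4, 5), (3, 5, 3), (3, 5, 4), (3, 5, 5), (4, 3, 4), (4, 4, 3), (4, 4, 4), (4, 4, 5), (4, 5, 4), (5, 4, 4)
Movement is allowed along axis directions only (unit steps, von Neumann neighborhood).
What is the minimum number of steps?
9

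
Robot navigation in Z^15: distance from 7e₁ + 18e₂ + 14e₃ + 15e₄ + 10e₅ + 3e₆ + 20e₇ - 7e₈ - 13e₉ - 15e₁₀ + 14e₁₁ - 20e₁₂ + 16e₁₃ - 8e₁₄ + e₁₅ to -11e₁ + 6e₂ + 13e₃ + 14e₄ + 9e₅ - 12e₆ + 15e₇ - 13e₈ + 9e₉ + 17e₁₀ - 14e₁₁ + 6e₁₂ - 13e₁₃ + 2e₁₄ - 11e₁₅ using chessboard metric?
32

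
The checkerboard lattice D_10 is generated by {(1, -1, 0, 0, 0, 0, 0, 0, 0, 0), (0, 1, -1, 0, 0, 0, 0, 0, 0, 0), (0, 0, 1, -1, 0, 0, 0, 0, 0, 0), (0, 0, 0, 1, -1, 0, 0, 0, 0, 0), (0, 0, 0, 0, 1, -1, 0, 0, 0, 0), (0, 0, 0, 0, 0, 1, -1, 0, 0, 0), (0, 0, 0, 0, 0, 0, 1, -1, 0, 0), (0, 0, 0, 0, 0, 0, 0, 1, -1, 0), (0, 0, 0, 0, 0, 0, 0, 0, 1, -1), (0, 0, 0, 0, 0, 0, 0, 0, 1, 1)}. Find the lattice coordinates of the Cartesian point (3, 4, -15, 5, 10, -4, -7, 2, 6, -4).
3b₁ + 7b₂ - 8b₃ - 3b₄ + 7b₅ + 3b₆ - 4b₇ - 2b₈ + 4b₉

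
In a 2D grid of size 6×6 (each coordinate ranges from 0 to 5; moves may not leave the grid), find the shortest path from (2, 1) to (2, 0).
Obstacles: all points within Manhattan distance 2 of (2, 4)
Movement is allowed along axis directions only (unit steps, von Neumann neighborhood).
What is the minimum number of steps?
1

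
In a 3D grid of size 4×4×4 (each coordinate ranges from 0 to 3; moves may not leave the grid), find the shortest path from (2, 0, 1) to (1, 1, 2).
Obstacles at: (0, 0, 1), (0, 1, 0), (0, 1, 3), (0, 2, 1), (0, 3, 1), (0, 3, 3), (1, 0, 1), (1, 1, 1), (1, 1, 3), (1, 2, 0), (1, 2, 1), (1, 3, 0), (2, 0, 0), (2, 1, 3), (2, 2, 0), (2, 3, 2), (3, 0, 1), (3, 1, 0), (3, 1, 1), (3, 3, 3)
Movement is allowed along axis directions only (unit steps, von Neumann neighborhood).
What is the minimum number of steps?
3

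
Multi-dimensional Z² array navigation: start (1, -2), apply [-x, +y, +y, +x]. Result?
(1, 0)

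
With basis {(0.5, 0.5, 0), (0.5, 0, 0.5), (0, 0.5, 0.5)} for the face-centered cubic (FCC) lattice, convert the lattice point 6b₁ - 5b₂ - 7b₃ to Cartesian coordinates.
(0.5, -0.5, -6)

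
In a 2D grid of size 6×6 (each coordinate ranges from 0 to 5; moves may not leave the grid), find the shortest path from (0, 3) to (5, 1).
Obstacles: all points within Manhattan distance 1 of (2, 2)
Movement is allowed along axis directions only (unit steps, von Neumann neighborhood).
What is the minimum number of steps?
9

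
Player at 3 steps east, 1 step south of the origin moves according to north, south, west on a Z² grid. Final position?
(2, -1)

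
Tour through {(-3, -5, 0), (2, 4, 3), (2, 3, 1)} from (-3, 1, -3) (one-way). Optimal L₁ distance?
26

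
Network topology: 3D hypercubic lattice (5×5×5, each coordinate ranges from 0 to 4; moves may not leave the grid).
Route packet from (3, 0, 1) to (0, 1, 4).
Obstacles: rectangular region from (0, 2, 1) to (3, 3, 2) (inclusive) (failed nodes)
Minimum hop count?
7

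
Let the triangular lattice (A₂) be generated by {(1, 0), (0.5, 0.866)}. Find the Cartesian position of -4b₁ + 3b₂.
(-2.5, 2.598)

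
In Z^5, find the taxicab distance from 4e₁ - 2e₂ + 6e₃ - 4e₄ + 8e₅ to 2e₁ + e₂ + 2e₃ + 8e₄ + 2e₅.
27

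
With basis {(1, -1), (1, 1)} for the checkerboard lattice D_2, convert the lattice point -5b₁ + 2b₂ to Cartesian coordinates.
(-3, 7)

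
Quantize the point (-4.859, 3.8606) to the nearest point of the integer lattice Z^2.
(-5, 4)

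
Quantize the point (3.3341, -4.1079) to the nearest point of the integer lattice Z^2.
(3, -4)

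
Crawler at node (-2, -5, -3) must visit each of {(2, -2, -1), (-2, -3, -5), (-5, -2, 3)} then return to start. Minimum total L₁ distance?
36
(one optimal route: (-2, -5, -3) → (2, -2, -1) → (-5, -2, 3) → (-2, -3, -5) → (-2, -5, -3))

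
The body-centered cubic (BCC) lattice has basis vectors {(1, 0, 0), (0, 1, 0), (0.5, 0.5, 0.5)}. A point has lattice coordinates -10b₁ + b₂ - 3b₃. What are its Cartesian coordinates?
(-11.5, -0.5, -1.5)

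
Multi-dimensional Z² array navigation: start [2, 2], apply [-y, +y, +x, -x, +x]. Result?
(3, 2)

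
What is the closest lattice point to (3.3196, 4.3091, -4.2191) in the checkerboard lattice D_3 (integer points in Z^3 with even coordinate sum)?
(4, 4, -4)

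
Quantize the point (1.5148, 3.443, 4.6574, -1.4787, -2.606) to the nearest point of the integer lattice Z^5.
(2, 3, 5, -1, -3)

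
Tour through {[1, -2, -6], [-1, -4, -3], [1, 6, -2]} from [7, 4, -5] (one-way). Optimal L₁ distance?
30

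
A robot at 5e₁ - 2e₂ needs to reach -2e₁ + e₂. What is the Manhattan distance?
10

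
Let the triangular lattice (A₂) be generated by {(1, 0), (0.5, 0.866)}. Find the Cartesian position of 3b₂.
(1.5, 2.598)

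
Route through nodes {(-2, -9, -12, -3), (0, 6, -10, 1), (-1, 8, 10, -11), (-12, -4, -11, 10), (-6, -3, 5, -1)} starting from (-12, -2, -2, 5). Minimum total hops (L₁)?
131
(one optimal route: (-12, -2, -2, 5) → (-12, -4, -11, 10) → (-2, -9, -12, -3) → (0, 6, -10, 1) → (-6, -3, 5, -1) → (-1, 8, 10, -11))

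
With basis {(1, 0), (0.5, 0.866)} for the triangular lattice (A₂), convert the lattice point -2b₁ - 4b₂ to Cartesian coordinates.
(-4, -3.464)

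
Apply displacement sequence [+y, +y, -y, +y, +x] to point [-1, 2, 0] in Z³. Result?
(0, 4, 0)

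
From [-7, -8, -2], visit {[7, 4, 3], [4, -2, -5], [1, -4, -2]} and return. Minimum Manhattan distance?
68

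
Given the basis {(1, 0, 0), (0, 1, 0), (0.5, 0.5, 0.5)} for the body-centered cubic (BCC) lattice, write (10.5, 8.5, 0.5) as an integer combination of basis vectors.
10b₁ + 8b₂ + b₃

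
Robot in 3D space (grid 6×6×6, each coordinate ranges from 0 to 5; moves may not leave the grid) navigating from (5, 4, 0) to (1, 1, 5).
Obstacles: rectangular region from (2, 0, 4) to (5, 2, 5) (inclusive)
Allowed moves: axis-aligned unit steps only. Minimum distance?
12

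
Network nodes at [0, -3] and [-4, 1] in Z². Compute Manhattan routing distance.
8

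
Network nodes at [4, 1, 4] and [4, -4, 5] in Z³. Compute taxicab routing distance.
6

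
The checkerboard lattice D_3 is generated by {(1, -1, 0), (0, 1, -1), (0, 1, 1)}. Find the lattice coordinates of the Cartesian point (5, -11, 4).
5b₁ - 5b₂ - b₃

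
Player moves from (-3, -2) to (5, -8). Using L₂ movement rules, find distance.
10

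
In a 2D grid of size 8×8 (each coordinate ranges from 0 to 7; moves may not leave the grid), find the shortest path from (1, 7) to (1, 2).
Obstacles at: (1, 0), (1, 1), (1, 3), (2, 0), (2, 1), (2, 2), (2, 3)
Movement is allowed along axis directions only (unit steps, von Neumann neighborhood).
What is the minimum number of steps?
7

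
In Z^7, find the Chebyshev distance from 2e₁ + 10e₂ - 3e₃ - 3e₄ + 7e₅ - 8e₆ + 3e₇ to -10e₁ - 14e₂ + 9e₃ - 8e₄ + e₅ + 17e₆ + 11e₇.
25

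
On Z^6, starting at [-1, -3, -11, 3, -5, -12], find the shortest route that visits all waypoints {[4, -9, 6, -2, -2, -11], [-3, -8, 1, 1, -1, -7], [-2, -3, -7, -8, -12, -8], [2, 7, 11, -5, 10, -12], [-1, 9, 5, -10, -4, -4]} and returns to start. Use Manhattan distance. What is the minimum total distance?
194
(one optimal route: (-1, -3, -11, 3, -5, -12) → (-3, -8, 1, 1, -1, -7) → (4, -9, 6, -2, -2, -11) → (2, 7, 11, -5, 10, -12) → (-1, 9, 5, -10, -4, -4) → (-2, -3, -7, -8, -12, -8) → (-1, -3, -11, 3, -5, -12))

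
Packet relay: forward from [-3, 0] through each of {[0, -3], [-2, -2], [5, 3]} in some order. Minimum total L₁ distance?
17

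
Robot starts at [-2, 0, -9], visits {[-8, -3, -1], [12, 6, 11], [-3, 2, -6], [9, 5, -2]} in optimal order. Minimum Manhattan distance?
64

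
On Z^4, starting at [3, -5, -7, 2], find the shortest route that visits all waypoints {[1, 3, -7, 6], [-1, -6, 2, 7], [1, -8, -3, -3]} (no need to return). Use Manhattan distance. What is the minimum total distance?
54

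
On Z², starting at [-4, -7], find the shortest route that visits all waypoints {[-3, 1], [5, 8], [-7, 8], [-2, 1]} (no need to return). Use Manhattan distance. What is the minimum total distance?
34
(one optimal route: (-4, -7) → (-3, 1) → (-2, 1) → (-7, 8) → (5, 8))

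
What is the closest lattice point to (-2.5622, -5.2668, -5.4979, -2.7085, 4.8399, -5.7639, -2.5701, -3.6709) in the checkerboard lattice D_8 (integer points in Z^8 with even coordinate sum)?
(-3, -5, -5, -3, 5, -6, -3, -4)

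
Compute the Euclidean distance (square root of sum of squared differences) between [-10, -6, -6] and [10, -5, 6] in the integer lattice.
23.3452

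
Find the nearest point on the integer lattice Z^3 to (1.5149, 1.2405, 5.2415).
(2, 1, 5)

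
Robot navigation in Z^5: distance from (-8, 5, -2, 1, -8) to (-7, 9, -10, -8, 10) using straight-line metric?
22.0454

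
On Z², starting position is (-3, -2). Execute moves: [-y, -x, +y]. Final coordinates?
(-4, -2)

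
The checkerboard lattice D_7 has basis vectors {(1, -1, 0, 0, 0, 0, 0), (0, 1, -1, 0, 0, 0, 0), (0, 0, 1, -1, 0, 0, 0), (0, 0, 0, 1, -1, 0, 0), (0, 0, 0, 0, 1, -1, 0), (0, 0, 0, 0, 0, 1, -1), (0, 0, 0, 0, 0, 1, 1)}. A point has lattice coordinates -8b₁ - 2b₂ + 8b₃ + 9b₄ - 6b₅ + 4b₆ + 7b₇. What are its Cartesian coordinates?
(-8, 6, 10, 1, -15, 17, 3)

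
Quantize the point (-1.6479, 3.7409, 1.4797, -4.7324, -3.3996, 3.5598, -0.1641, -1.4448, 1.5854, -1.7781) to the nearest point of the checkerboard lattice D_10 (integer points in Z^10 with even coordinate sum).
(-2, 4, 1, -5, -3, 4, 0, -1, 2, -2)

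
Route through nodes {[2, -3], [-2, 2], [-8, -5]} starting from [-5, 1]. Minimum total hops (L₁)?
25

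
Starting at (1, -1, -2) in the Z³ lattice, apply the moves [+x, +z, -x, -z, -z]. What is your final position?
(1, -1, -3)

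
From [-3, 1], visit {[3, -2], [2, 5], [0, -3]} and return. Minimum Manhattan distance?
28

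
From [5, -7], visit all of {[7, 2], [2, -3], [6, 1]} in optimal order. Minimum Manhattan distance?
17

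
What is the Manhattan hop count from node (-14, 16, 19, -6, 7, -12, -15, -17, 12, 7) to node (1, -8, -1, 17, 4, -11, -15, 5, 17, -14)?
134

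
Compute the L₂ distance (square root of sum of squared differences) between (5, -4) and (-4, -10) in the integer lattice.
10.8167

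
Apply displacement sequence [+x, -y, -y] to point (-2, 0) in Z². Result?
(-1, -2)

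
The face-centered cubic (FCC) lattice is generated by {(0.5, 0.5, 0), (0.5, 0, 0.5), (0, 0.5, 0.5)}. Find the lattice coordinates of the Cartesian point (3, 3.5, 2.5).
4b₁ + 2b₂ + 3b₃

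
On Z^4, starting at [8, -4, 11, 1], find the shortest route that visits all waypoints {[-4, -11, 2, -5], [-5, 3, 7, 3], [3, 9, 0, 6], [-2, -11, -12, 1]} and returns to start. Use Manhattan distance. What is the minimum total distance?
148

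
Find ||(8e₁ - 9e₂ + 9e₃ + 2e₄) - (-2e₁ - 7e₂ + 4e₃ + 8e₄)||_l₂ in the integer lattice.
12.8452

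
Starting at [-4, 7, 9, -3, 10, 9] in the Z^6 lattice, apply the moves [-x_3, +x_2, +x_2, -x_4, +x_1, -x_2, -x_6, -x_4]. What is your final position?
(-3, 8, 8, -5, 10, 8)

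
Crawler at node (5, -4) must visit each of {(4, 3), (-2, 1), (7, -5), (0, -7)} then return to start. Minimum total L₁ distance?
38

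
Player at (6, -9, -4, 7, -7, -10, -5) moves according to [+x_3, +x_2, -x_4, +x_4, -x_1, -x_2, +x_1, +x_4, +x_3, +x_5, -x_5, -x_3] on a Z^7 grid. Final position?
(6, -9, -3, 8, -7, -10, -5)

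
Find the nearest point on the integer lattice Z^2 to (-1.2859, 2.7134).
(-1, 3)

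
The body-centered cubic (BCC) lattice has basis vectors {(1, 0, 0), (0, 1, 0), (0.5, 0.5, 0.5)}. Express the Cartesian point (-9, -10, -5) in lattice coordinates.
-4b₁ - 5b₂ - 10b₃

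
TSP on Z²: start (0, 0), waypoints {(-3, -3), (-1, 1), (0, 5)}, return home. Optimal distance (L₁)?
22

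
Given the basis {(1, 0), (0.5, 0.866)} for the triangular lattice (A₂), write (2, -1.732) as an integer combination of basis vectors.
3b₁ - 2b₂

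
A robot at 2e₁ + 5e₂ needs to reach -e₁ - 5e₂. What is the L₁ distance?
13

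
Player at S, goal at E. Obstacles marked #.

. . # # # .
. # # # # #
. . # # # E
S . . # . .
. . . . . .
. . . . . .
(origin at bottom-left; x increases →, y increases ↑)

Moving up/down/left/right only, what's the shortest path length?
8
(one shortest path: (0, 2) → (1, 2) → (2, 2) → (2, 1) → (3, 1) → (4, 1) → (5, 1) → (5, 2) → (5, 3))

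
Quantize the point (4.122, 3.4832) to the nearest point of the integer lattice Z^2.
(4, 3)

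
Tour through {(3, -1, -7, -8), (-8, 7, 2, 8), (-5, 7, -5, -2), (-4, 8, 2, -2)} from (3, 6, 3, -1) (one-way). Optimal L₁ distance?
70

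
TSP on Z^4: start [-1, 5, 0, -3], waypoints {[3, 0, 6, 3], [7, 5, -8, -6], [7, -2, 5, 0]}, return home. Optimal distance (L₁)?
76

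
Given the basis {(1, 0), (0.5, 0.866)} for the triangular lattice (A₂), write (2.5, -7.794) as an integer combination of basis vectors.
7b₁ - 9b₂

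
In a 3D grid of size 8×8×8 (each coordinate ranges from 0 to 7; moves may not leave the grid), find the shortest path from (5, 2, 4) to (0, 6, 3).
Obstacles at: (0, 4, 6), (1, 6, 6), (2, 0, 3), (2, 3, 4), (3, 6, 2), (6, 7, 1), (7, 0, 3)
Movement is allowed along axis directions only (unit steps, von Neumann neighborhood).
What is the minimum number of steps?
10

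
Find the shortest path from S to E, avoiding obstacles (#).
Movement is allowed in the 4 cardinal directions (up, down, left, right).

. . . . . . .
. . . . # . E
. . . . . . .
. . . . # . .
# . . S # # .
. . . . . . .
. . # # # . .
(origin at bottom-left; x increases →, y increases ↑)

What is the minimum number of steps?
6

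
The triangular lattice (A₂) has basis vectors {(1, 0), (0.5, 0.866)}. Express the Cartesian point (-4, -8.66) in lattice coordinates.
b₁ - 10b₂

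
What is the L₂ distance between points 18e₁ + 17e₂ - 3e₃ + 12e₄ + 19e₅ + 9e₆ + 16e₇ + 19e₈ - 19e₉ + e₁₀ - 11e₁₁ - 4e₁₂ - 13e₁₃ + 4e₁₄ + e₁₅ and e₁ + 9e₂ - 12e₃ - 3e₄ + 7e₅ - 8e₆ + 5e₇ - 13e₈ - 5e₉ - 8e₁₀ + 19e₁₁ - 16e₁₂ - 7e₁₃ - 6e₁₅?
60.4897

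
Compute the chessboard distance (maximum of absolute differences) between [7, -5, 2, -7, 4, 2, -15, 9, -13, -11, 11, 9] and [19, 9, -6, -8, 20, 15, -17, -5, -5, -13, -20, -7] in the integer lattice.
31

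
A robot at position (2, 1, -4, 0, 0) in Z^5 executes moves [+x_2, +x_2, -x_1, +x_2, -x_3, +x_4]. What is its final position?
(1, 4, -5, 1, 0)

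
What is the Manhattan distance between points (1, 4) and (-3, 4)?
4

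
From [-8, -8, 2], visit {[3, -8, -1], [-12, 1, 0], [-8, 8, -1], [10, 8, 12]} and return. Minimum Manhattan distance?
108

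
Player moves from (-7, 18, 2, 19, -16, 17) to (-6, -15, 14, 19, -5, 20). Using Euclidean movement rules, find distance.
36.9324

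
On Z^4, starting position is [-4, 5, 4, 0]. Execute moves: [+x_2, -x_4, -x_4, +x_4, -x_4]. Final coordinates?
(-4, 6, 4, -2)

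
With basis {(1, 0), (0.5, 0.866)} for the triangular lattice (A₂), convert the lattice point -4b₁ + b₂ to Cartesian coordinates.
(-3.5, 0.866)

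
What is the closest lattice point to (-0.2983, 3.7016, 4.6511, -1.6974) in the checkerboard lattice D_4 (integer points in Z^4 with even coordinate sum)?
(0, 4, 4, -2)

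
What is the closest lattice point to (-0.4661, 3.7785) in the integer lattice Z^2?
(0, 4)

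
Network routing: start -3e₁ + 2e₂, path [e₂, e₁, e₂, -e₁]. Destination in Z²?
(-3, 4)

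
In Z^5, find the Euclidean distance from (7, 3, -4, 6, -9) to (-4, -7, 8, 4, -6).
19.4422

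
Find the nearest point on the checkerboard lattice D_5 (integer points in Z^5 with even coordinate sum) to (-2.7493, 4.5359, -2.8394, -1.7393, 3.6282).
(-3, 4, -3, -2, 4)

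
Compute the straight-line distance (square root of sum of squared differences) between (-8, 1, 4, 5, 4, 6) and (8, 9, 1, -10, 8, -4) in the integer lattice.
25.8844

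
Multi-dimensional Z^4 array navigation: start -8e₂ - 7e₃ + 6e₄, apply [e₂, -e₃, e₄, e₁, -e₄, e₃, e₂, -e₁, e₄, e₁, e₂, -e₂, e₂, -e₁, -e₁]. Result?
(-1, -5, -7, 7)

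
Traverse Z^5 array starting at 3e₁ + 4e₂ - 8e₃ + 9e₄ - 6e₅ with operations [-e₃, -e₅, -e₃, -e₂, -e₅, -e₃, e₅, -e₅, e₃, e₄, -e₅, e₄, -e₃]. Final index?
(3, 3, -11, 11, -9)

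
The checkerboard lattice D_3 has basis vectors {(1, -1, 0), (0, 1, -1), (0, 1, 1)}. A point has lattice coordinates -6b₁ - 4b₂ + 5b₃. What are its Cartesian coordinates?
(-6, 7, 9)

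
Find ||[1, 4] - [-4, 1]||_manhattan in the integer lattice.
8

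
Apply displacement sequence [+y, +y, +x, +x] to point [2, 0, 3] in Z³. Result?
(4, 2, 3)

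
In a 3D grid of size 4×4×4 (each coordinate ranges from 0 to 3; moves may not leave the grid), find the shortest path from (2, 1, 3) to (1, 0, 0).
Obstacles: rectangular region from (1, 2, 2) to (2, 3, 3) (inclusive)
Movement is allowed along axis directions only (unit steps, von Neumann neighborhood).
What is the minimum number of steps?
5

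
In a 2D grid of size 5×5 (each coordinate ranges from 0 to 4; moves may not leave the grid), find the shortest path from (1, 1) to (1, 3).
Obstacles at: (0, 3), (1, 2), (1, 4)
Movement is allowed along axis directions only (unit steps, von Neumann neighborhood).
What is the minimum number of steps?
4
(one shortest path: (1, 1) → (2, 1) → (2, 2) → (2, 3) → (1, 3))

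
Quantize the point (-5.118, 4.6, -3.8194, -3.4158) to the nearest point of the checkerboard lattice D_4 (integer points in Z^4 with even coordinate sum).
(-5, 5, -4, -4)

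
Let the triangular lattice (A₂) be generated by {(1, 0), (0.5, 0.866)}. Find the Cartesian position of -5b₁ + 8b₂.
(-1, 6.928)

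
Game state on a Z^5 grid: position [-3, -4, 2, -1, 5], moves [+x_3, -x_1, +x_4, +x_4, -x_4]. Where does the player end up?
(-4, -4, 3, 0, 5)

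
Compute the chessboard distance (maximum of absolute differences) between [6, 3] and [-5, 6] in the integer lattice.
11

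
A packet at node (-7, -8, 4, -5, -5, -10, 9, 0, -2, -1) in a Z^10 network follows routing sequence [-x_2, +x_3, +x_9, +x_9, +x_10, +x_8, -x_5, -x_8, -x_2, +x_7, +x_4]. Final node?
(-7, -10, 5, -4, -6, -10, 10, 0, 0, 0)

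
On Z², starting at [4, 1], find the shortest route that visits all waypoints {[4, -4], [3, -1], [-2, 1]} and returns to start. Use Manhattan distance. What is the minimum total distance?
22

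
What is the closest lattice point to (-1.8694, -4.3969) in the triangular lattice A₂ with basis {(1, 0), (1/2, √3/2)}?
(-1.5, -4.33)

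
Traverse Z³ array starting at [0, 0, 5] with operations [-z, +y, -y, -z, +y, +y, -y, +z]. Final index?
(0, 1, 4)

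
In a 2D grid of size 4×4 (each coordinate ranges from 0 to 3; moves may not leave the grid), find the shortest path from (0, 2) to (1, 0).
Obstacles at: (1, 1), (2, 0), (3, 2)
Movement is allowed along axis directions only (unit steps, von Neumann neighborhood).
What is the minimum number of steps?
3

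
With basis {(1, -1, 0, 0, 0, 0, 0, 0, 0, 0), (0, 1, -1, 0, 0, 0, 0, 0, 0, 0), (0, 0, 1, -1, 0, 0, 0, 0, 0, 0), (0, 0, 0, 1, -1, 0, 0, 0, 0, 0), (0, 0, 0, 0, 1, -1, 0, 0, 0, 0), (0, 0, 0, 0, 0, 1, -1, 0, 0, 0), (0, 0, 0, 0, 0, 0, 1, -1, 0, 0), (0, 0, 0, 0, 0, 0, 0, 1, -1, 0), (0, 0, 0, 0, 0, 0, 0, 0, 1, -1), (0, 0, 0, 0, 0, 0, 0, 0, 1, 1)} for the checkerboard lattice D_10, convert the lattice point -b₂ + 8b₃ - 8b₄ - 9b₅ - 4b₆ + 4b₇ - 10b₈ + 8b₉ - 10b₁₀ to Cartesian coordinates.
(0, -1, 9, -16, -1, 5, 8, -14, 8, -18)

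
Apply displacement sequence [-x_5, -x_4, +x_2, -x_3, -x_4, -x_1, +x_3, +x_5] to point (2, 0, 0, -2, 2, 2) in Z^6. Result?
(1, 1, 0, -4, 2, 2)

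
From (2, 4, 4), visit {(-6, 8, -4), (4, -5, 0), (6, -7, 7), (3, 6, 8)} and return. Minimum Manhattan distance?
82
(one optimal route: (2, 4, 4) → (-6, 8, -4) → (4, -5, 0) → (6, -7, 7) → (3, 6, 8) → (2, 4, 4))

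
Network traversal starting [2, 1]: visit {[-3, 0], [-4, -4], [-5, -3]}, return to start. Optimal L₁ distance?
24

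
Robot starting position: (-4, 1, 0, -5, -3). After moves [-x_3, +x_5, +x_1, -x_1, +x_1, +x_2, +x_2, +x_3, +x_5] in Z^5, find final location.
(-3, 3, 0, -5, -1)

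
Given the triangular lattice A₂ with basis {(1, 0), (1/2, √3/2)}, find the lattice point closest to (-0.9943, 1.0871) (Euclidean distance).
(-0.5, 0.866)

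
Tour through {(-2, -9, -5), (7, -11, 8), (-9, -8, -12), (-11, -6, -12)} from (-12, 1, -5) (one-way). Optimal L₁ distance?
58
(one optimal route: (-12, 1, -5) → (-11, -6, -12) → (-9, -8, -12) → (-2, -9, -5) → (7, -11, 8))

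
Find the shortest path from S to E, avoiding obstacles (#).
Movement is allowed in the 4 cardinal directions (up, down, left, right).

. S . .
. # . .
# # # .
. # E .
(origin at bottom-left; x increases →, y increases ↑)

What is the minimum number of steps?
6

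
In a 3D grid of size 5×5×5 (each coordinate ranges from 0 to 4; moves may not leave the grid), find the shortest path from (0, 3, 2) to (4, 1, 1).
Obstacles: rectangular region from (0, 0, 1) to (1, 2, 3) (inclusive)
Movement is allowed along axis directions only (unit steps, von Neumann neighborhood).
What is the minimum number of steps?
7
(one shortest path: (0, 3, 2) → (1, 3, 2) → (2, 3, 2) → (3, 3, 2) → (4, 3, 2) → (4, 2, 2) → (4, 1, 2) → (4, 1, 1))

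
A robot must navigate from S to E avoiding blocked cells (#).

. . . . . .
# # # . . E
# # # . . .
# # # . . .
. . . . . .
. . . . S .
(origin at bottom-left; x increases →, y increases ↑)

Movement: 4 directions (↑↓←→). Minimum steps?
5
(one shortest path: (4, 0) → (5, 0) → (5, 1) → (5, 2) → (5, 3) → (5, 4))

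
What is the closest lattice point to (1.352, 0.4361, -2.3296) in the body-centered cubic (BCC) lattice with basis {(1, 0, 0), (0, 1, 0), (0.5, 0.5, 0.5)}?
(1.5, 0.5, -2.5)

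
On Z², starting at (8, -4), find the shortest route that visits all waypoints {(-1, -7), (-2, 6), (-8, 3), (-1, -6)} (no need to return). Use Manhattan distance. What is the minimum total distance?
35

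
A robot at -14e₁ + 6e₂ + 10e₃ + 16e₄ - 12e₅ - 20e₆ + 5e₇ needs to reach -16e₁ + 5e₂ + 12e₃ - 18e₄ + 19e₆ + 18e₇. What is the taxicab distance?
103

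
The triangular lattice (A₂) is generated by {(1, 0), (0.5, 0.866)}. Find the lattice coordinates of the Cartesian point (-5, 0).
-5b₁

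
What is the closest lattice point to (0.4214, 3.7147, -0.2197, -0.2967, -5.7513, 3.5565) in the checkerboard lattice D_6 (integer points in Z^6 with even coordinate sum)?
(0, 4, 0, 0, -6, 4)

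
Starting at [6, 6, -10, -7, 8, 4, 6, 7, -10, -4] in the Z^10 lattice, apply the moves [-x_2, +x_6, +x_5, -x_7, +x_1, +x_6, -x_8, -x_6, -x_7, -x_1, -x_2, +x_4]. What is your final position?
(6, 4, -10, -6, 9, 5, 4, 6, -10, -4)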